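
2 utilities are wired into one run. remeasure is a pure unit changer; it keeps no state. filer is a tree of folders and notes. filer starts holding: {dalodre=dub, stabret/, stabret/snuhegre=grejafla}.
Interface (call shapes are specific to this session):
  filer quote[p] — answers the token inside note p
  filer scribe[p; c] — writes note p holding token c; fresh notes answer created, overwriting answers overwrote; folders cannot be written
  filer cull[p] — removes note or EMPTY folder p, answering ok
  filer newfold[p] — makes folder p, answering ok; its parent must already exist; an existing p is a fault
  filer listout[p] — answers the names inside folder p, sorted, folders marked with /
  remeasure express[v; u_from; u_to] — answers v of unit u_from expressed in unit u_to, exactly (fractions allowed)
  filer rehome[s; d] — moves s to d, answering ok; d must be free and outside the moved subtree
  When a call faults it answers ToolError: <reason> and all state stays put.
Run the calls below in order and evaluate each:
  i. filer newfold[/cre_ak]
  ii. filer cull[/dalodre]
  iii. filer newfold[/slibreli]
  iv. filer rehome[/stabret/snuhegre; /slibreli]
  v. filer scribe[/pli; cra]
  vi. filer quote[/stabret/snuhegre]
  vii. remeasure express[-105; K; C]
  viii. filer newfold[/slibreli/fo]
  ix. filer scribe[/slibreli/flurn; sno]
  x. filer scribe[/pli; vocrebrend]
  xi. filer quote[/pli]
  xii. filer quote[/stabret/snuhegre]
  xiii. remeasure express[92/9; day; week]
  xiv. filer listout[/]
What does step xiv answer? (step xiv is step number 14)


Answer: [cre_ak/, pli, slibreli/, stabret/]

Derivation:
→ filer newfold(p: /cre_ak)
← ok
→ filer cull(p: /dalodre)
← ok
→ filer newfold(p: /slibreli)
← ok
→ filer rehome(s: /stabret/snuhegre, d: /slibreli)
← ToolError: exists
→ filer scribe(p: /pli, c: cra)
← created
→ filer quote(p: /stabret/snuhegre)
← grejafla
→ remeasure express(v: -105, u_from: K, u_to: C)
← -7563/20
→ filer newfold(p: /slibreli/fo)
← ok
→ filer scribe(p: /slibreli/flurn, c: sno)
← created
→ filer scribe(p: /pli, c: vocrebrend)
← overwrote
→ filer quote(p: /pli)
← vocrebrend
→ filer quote(p: /stabret/snuhegre)
← grejafla
→ remeasure express(v: 92/9, u_from: day, u_to: week)
← 92/63
→ filer listout(p: /)
← [cre_ak/, pli, slibreli/, stabret/]


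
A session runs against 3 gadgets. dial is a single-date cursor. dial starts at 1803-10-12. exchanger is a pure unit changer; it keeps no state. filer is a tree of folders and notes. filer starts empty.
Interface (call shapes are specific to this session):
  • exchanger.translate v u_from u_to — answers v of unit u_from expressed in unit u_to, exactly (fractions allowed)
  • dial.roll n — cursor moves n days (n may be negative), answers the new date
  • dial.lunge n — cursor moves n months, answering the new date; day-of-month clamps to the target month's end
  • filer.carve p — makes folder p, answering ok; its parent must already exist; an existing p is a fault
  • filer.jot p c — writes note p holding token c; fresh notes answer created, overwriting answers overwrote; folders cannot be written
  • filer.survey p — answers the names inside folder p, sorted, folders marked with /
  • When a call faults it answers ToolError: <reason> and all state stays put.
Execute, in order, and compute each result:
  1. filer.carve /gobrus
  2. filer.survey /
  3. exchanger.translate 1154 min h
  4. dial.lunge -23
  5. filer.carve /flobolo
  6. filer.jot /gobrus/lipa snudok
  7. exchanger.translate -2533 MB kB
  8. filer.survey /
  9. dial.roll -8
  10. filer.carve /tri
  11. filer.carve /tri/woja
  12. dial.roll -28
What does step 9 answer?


Answer: 1801-11-04

Derivation:
[in] filer.carve p='/gobrus'
  ok
[in] filer.survey p='/'
  [gobrus/]
[in] exchanger.translate v='1154' u_from='min' u_to='h'
  577/30
[in] dial.lunge n='-23'
  1801-11-12
[in] filer.carve p='/flobolo'
  ok
[in] filer.jot p='/gobrus/lipa' c='snudok'
  created
[in] exchanger.translate v='-2533' u_from='MB' u_to='kB'
  -2533000
[in] filer.survey p='/'
  [flobolo/, gobrus/]
[in] dial.roll n='-8'
  1801-11-04
[in] filer.carve p='/tri'
  ok
[in] filer.carve p='/tri/woja'
  ok
[in] dial.roll n='-28'
  1801-10-07


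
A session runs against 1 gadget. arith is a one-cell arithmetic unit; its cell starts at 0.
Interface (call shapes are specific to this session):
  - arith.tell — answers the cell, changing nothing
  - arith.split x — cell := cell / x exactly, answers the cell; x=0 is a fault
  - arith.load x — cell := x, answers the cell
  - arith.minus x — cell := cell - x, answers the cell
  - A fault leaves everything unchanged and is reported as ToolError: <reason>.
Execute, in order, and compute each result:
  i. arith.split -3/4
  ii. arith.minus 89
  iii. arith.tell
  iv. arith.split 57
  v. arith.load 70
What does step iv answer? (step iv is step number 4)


Step: split[x=-3/4]
Result: 0
Step: minus[x=89]
Result: -89
Step: tell[]
Result: -89
Step: split[x=57]
Result: -89/57
Step: load[x=70]
Result: 70

Answer: -89/57


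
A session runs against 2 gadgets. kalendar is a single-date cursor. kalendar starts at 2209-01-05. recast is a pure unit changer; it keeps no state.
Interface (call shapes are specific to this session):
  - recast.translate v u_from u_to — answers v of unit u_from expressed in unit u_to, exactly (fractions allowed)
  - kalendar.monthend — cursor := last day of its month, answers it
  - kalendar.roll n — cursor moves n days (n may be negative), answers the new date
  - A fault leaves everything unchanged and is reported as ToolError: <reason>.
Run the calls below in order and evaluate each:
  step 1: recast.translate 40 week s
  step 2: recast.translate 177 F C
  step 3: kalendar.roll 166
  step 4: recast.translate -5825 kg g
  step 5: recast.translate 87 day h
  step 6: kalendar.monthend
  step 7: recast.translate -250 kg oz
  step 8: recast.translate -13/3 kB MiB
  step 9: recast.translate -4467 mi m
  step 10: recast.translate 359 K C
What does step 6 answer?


Answer: 2209-06-30

Derivation:
CALL translate[40; week; s]
RET  24192000
CALL translate[177; F; C]
RET  725/9
CALL roll[166]
RET  2209-06-20
CALL translate[-5825; kg; g]
RET  -5825000
CALL translate[87; day; h]
RET  2088
CALL monthend[]
RET  2209-06-30
CALL translate[-250; kg; oz]
RET  -400000000000/45359237
CALL translate[-13/3; kB; MiB]
RET  -1625/393216
CALL translate[-4467; mi; m]
RET  -898617456/125
CALL translate[359; K; C]
RET  1717/20


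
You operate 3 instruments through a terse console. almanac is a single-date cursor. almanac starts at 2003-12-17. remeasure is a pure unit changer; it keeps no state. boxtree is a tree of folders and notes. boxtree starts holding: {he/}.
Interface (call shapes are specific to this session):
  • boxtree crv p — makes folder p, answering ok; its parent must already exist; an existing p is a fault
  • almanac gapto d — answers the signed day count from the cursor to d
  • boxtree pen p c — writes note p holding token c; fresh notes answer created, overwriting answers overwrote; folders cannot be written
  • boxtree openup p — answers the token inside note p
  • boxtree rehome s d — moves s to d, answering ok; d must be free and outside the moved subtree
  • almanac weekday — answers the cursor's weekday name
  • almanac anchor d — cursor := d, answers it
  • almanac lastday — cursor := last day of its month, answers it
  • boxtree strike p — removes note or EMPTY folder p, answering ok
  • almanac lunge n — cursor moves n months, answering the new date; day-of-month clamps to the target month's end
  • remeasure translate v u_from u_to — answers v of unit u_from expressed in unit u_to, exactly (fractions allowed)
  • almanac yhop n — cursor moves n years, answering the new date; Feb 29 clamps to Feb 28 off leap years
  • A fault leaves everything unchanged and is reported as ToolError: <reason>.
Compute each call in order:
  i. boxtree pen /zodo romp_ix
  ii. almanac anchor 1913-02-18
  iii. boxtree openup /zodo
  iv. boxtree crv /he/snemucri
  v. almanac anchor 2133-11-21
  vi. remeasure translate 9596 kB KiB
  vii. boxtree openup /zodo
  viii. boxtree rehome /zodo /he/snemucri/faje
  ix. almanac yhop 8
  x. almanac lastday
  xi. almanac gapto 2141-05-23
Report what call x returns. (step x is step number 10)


-- boxtree pen(/zodo, romp_ix) ~> created
-- almanac anchor(1913-02-18) ~> 1913-02-18
-- boxtree openup(/zodo) ~> romp_ix
-- boxtree crv(/he/snemucri) ~> ok
-- almanac anchor(2133-11-21) ~> 2133-11-21
-- remeasure translate(9596, kB, KiB) ~> 299875/32
-- boxtree openup(/zodo) ~> romp_ix
-- boxtree rehome(/zodo, /he/snemucri/faje) ~> ok
-- almanac yhop(8) ~> 2141-11-21
-- almanac lastday() ~> 2141-11-30
-- almanac gapto(2141-05-23) ~> -191

Answer: 2141-11-30


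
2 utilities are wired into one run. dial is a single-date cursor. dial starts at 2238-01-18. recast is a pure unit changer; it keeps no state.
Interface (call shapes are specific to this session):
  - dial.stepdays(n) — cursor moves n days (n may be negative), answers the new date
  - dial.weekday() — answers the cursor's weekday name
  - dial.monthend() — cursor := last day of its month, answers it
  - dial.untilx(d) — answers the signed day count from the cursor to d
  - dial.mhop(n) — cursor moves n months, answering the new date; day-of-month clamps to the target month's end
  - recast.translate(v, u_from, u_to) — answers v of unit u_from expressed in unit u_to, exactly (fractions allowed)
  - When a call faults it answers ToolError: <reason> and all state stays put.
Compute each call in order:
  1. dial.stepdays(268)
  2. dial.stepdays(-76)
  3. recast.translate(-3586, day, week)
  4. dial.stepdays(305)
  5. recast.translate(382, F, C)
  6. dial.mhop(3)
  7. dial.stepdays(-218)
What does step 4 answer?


Calling stepdays passing n=268, giving 2238-10-13.
I try stepdays passing n=-76, which returns 2238-07-29.
Next I call translate passing v=-3586, u_from=day, u_to=week, and observe -3586/7.
I invoke stepdays passing n=305, and get 2239-05-30.
Using translate passing v=382, u_from=F, u_to=C, and get 1750/9.
I call mhop passing n=3, — result: 2239-08-30.
Then stepdays passing n=-218, and observe 2239-01-24.

Answer: 2239-05-30


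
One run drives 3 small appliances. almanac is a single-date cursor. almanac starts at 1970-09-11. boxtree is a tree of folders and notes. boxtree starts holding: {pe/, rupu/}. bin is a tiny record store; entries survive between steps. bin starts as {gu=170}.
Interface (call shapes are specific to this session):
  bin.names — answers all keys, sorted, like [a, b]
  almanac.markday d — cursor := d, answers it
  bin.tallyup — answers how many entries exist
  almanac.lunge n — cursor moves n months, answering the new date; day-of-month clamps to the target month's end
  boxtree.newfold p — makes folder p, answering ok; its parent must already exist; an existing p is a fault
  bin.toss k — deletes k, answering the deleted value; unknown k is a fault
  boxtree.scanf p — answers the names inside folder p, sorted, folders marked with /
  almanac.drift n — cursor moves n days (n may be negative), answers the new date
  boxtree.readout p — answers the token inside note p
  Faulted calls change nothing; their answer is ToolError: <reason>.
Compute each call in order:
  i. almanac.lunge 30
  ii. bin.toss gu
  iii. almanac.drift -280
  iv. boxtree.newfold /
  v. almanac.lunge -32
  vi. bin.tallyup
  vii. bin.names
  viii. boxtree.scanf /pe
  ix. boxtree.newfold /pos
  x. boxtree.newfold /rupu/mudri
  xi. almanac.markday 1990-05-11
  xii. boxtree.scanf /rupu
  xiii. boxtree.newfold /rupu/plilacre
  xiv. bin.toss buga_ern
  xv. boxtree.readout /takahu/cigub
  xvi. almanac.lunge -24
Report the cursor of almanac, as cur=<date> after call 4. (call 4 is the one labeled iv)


→ almanac.lunge(n→30)
← 1973-03-11
→ bin.toss(k→gu)
← 170
→ almanac.drift(n→-280)
← 1972-06-04
→ boxtree.newfold(p→/)
← ToolError: exists
→ almanac.lunge(n→-32)
← 1969-10-04
→ bin.tallyup()
← 0
→ bin.names()
← []
→ boxtree.scanf(p→/pe)
← []
→ boxtree.newfold(p→/pos)
← ok
→ boxtree.newfold(p→/rupu/mudri)
← ok
→ almanac.markday(d→1990-05-11)
← 1990-05-11
→ boxtree.scanf(p→/rupu)
← [mudri/]
→ boxtree.newfold(p→/rupu/plilacre)
← ok
→ bin.toss(k→buga_ern)
← ToolError: no such key buga_ern
→ boxtree.readout(p→/takahu/cigub)
← ToolError: not found
→ almanac.lunge(n→-24)
← 1988-05-11

Answer: cur=1972-06-04


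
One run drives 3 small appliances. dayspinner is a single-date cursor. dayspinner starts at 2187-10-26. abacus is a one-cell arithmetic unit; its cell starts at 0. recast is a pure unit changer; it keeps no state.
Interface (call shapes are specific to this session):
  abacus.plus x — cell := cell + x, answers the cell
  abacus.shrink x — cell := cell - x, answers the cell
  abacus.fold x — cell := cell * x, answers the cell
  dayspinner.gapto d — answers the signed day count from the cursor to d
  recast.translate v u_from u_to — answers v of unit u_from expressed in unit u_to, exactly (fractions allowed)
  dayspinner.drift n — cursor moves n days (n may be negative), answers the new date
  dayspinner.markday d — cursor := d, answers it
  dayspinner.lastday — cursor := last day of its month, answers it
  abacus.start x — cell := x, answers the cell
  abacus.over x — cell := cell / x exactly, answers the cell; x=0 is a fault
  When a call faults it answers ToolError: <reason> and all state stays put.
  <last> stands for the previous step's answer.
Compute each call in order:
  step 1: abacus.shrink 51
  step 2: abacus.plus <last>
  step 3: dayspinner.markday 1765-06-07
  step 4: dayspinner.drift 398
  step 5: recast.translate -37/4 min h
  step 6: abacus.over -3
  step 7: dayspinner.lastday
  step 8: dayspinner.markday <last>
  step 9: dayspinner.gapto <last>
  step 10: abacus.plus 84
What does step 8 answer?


Answer: 1766-07-31

Derivation:
! abacus.shrink(x: 51) ~> -51
! abacus.plus(x: <last>) ~> -102
! dayspinner.markday(d: 1765-06-07) ~> 1765-06-07
! dayspinner.drift(n: 398) ~> 1766-07-10
! recast.translate(v: -37/4, u_from: min, u_to: h) ~> -37/240
! abacus.over(x: -3) ~> 34
! dayspinner.lastday() ~> 1766-07-31
! dayspinner.markday(d: <last>) ~> 1766-07-31
! dayspinner.gapto(d: <last>) ~> 0
! abacus.plus(x: 84) ~> 118


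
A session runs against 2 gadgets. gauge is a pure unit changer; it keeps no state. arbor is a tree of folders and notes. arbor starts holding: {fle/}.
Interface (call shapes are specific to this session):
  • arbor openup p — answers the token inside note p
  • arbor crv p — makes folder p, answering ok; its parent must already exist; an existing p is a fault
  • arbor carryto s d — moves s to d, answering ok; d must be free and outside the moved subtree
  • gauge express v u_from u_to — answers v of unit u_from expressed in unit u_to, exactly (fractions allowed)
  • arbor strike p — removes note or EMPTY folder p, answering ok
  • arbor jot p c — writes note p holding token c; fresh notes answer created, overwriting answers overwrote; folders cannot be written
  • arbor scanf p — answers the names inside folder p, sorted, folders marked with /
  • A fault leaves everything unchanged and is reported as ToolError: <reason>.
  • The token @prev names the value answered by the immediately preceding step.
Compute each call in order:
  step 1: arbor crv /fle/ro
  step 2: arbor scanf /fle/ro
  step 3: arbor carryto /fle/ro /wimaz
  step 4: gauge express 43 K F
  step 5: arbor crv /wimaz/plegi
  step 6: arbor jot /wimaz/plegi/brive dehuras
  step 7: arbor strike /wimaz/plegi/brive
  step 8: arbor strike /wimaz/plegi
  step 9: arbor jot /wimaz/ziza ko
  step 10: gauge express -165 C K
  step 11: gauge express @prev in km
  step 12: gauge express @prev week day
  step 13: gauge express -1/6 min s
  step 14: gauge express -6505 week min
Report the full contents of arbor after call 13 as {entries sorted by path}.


>> arbor crv(/fle/ro)
<< ok
>> arbor scanf(/fle/ro)
<< []
>> arbor carryto(/fle/ro, /wimaz)
<< ok
>> gauge express(43, K, F)
<< -38227/100
>> arbor crv(/wimaz/plegi)
<< ok
>> arbor jot(/wimaz/plegi/brive, dehuras)
<< created
>> arbor strike(/wimaz/plegi/brive)
<< ok
>> arbor strike(/wimaz/plegi)
<< ok
>> arbor jot(/wimaz/ziza, ko)
<< created
>> gauge express(-165, C, K)
<< 2163/20
>> gauge express(@prev, in, km)
<< 274701/100000000
>> gauge express(@prev, week, day)
<< 1922907/100000000
>> gauge express(-1/6, min, s)
<< -10
>> gauge express(-6505, week, min)
<< -65570400

Answer: {fle/, wimaz/, wimaz/ziza=ko}


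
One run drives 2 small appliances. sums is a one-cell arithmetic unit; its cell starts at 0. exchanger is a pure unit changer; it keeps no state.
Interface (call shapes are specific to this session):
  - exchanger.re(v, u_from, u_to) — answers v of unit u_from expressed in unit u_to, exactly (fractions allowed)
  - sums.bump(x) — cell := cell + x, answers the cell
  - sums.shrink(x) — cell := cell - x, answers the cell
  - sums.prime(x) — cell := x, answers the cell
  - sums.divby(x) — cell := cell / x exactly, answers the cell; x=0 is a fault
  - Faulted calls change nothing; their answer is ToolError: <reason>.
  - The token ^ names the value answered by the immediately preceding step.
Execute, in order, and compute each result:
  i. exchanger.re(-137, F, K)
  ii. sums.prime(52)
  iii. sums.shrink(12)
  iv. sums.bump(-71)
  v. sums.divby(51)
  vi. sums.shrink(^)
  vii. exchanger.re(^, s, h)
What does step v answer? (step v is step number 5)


# 1. re(-137, F, K) ~> 32267/180
# 2. prime(52) ~> 52
# 3. shrink(12) ~> 40
# 4. bump(-71) ~> -31
# 5. divby(51) ~> -31/51
# 6. shrink(^) ~> 0
# 7. re(^, s, h) ~> 0

Answer: -31/51


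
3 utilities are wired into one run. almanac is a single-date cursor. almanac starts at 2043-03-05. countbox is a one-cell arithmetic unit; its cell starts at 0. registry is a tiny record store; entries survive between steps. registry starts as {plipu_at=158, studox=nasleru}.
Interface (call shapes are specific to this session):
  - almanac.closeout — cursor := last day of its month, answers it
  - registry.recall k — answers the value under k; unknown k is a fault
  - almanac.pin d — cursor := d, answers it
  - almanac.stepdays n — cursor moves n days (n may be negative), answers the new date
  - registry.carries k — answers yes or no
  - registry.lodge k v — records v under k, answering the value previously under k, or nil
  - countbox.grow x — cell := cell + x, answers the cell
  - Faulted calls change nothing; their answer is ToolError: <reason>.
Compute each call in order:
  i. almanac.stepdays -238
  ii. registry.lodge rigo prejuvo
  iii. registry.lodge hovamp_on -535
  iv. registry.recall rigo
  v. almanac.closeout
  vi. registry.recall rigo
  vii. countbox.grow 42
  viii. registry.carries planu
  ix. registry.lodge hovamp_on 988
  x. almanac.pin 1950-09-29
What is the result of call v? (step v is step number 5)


>> stepdays(n→-238)
<< 2042-07-10
>> lodge(k→rigo, v→prejuvo)
<< nil
>> lodge(k→hovamp_on, v→-535)
<< nil
>> recall(k→rigo)
<< prejuvo
>> closeout()
<< 2042-07-31
>> recall(k→rigo)
<< prejuvo
>> grow(x→42)
<< 42
>> carries(k→planu)
<< no
>> lodge(k→hovamp_on, v→988)
<< -535
>> pin(d→1950-09-29)
<< 1950-09-29

Answer: 2042-07-31


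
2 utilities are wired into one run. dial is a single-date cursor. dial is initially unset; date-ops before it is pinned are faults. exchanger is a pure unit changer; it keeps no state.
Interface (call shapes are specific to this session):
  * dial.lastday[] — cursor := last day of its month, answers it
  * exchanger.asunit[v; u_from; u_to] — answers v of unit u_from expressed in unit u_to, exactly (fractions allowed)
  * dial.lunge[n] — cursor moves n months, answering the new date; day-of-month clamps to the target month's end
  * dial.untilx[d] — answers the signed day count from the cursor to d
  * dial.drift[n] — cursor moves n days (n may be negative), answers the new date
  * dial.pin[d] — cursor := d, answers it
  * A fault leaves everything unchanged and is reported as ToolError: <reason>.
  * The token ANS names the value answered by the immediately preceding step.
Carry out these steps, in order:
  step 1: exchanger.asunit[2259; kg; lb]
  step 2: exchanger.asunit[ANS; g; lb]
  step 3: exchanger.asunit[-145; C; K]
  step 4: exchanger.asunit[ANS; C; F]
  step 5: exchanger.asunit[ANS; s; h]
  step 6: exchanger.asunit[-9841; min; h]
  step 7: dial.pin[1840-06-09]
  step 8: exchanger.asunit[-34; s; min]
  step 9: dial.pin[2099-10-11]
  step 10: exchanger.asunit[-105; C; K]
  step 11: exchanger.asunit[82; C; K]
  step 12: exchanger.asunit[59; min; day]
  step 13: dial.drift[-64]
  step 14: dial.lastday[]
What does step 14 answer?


I use exchanger.asunit on 2259, kg, lb, and see 225900000000/45359237.
Then exchanger.asunit on ANS, g, lb: 22590000000000000/2057460381222169.
I call exchanger.asunit on -145, C, K, → 2563/20.
I use exchanger.asunit on ANS, C, F, giving 26267/100.
I use exchanger.asunit on ANS, s, h: 26267/360000.
I invoke exchanger.asunit on -9841, min, h, and get -9841/60.
Now I run dial.pin on 1840-06-09, giving 1840-06-09.
I try exchanger.asunit on -34, s, min, and see -17/30.
Now I run dial.pin on 2099-10-11, and observe 2099-10-11.
Now I run exchanger.asunit on -105, C, K, which returns 3363/20.
Now I run exchanger.asunit on 82, C, K, and see 7103/20.
Calling exchanger.asunit on 59, min, day, — result: 59/1440.
Invoking dial.drift on -64, and observe 2099-08-08.
Next I call dial.lastday, and see 2099-08-31.

Answer: 2099-08-31


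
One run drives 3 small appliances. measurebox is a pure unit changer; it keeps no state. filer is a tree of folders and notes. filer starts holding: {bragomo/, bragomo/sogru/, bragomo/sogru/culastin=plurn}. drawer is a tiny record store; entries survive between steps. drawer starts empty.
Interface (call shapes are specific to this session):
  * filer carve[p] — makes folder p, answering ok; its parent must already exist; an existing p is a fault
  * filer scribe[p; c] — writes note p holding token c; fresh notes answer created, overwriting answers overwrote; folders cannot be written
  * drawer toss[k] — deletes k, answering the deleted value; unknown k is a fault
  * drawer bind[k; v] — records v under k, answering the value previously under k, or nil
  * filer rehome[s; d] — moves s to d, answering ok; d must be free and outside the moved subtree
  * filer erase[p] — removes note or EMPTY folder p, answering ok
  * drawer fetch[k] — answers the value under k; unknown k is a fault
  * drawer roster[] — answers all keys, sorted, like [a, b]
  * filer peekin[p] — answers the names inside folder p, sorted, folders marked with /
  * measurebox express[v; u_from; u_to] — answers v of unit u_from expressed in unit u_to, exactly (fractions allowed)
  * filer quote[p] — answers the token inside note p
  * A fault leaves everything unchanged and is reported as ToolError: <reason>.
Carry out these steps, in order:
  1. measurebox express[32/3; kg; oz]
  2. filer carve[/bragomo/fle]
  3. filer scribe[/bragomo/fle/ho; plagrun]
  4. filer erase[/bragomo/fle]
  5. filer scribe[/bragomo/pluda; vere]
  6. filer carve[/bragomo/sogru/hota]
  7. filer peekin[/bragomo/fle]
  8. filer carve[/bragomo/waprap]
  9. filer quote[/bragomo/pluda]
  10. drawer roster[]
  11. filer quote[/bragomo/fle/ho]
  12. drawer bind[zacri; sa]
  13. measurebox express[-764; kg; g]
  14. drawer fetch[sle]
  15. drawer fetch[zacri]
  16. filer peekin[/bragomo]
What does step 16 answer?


>>> measurebox express v→32/3 u_from→kg u_to→oz
= 51200000000/136077711
>>> filer carve p→/bragomo/fle
= ok
>>> filer scribe p→/bragomo/fle/ho c→plagrun
= created
>>> filer erase p→/bragomo/fle
= ToolError: not empty
>>> filer scribe p→/bragomo/pluda c→vere
= created
>>> filer carve p→/bragomo/sogru/hota
= ok
>>> filer peekin p→/bragomo/fle
= [ho]
>>> filer carve p→/bragomo/waprap
= ok
>>> filer quote p→/bragomo/pluda
= vere
>>> drawer roster
= []
>>> filer quote p→/bragomo/fle/ho
= plagrun
>>> drawer bind k→zacri v→sa
= nil
>>> measurebox express v→-764 u_from→kg u_to→g
= -764000
>>> drawer fetch k→sle
= ToolError: no such key sle
>>> drawer fetch k→zacri
= sa
>>> filer peekin p→/bragomo
= [fle/, pluda, sogru/, waprap/]

Answer: [fle/, pluda, sogru/, waprap/]


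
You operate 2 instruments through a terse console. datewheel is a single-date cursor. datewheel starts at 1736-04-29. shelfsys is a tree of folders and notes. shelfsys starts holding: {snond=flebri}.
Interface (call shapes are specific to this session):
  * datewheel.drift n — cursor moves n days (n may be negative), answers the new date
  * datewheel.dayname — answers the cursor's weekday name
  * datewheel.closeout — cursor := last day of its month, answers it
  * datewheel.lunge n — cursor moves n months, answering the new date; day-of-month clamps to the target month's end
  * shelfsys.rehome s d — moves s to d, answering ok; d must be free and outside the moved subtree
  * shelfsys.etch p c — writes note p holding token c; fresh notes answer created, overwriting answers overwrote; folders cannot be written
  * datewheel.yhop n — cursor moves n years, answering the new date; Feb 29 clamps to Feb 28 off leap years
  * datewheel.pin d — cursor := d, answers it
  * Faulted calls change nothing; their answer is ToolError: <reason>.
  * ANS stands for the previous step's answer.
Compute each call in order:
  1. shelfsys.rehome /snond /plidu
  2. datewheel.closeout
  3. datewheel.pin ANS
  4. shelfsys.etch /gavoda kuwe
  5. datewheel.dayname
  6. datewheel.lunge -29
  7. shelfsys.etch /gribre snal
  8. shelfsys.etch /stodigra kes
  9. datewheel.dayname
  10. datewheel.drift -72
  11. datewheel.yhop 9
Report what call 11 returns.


>>> shelfsys.rehome s→/snond d→/plidu
[out] ok
>>> datewheel.closeout
[out] 1736-04-30
>>> datewheel.pin d→ANS
[out] 1736-04-30
>>> shelfsys.etch p→/gavoda c→kuwe
[out] created
>>> datewheel.dayname
[out] Monday
>>> datewheel.lunge n→-29
[out] 1733-11-30
>>> shelfsys.etch p→/gribre c→snal
[out] created
>>> shelfsys.etch p→/stodigra c→kes
[out] created
>>> datewheel.dayname
[out] Monday
>>> datewheel.drift n→-72
[out] 1733-09-19
>>> datewheel.yhop n→9
[out] 1742-09-19

Answer: 1742-09-19


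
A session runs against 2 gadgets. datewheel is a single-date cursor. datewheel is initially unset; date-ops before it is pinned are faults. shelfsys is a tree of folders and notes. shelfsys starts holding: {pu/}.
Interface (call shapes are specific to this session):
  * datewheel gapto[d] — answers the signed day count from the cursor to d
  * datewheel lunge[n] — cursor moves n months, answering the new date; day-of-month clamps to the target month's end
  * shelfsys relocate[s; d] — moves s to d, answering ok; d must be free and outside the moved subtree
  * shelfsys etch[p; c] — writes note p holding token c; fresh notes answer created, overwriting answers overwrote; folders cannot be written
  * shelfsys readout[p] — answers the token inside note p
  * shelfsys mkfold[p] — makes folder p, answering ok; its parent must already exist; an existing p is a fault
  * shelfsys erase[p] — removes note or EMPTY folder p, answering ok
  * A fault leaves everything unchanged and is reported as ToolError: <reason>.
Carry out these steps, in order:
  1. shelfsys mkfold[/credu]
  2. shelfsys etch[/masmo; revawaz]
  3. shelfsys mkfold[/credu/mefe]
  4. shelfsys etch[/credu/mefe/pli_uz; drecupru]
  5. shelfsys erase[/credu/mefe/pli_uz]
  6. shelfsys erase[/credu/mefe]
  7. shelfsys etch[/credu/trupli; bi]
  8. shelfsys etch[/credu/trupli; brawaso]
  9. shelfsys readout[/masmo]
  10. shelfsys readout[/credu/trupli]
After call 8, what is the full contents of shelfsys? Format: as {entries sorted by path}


>> shelfsys mkfold(p='/credu')
<< ok
>> shelfsys etch(p='/masmo', c='revawaz')
<< created
>> shelfsys mkfold(p='/credu/mefe')
<< ok
>> shelfsys etch(p='/credu/mefe/pli_uz', c='drecupru')
<< created
>> shelfsys erase(p='/credu/mefe/pli_uz')
<< ok
>> shelfsys erase(p='/credu/mefe')
<< ok
>> shelfsys etch(p='/credu/trupli', c='bi')
<< created
>> shelfsys etch(p='/credu/trupli', c='brawaso')
<< overwrote
>> shelfsys readout(p='/masmo')
<< revawaz
>> shelfsys readout(p='/credu/trupli')
<< brawaso

Answer: {credu/, credu/trupli=brawaso, masmo=revawaz, pu/}


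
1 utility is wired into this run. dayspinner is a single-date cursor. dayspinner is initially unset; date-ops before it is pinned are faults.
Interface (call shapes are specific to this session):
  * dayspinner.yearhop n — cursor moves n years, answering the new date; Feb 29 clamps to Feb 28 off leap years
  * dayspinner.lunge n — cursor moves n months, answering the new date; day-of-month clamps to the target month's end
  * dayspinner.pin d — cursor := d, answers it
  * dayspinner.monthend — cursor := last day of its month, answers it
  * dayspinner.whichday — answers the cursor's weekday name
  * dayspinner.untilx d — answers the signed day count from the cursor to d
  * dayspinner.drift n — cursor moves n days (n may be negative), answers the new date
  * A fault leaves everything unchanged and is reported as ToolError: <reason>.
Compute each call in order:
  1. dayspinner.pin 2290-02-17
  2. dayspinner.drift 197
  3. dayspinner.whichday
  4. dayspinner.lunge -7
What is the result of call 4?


Answer: 2290-02-02

Derivation:
Next I call pin on d: 2290-02-17, and observe 2290-02-17.
Calling drift on n: 197, and see 2290-09-02.
Calling whichday, and observe Tuesday.
Calling lunge on n: -7, yielding 2290-02-02.


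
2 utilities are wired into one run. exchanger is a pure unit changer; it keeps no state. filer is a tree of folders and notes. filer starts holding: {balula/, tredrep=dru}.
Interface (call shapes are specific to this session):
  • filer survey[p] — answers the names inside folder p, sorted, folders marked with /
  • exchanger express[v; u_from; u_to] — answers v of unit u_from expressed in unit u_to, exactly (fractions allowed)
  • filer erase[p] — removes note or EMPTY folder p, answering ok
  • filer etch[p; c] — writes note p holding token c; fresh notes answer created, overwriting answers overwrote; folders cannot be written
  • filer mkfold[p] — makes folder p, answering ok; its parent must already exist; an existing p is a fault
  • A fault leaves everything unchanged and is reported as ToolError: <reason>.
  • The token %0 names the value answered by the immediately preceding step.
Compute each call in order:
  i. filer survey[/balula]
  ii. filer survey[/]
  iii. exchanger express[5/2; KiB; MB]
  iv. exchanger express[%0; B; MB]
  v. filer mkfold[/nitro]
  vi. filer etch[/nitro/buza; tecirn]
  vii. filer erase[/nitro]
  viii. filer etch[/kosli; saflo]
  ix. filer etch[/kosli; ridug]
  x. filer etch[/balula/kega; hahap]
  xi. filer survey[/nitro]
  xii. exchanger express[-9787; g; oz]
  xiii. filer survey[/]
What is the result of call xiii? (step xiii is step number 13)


Answer: [balula/, kosli, nitro/, tredrep]

Derivation:
! 1. filer survey(/balula) : []
! 2. filer survey(/) : [balula/, tredrep]
! 3. exchanger express(5/2, KiB, MB) : 8/3125
! 4. exchanger express(%0, B, MB) : 1/390625000
! 5. filer mkfold(/nitro) : ok
! 6. filer etch(/nitro/buza, tecirn) : created
! 7. filer erase(/nitro) : ToolError: not empty
! 8. filer etch(/kosli, saflo) : created
! 9. filer etch(/kosli, ridug) : overwrote
! 10. filer etch(/balula/kega, hahap) : created
! 11. filer survey(/nitro) : [buza]
! 12. exchanger express(-9787, g, oz) : -15659200000/45359237
! 13. filer survey(/) : [balula/, kosli, nitro/, tredrep]


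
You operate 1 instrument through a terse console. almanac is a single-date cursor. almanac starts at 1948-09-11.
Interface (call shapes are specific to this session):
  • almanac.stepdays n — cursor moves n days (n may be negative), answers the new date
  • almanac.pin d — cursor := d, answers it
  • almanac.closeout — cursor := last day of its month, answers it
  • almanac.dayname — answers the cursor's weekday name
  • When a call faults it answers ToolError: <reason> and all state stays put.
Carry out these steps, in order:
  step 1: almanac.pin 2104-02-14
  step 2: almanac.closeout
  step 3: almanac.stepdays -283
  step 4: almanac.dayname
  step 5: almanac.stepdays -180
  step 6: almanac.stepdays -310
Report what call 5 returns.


Answer: 2102-11-23

Derivation:
CALL almanac.pin[d: 2104-02-14]
RET  2104-02-14
CALL almanac.closeout[]
RET  2104-02-29
CALL almanac.stepdays[n: -283]
RET  2103-05-22
CALL almanac.dayname[]
RET  Tuesday
CALL almanac.stepdays[n: -180]
RET  2102-11-23
CALL almanac.stepdays[n: -310]
RET  2102-01-17


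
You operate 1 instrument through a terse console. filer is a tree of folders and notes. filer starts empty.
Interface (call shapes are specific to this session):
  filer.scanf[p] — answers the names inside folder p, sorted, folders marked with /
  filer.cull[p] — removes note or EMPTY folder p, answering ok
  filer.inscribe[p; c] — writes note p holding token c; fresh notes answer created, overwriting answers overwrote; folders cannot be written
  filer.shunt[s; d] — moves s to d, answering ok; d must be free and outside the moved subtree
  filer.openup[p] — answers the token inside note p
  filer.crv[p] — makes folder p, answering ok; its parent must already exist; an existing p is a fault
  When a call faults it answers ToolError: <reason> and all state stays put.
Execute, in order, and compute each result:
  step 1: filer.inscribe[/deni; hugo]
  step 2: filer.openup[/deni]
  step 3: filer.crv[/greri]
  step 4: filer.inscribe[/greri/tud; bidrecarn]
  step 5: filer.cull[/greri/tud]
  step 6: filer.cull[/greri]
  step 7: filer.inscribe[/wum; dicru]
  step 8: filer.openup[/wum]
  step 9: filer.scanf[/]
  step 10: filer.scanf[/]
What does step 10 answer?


$ inscribe /deni hugo
= created
$ openup /deni
= hugo
$ crv /greri
= ok
$ inscribe /greri/tud bidrecarn
= created
$ cull /greri/tud
= ok
$ cull /greri
= ok
$ inscribe /wum dicru
= created
$ openup /wum
= dicru
$ scanf /
= [deni, wum]
$ scanf /
= [deni, wum]

Answer: [deni, wum]


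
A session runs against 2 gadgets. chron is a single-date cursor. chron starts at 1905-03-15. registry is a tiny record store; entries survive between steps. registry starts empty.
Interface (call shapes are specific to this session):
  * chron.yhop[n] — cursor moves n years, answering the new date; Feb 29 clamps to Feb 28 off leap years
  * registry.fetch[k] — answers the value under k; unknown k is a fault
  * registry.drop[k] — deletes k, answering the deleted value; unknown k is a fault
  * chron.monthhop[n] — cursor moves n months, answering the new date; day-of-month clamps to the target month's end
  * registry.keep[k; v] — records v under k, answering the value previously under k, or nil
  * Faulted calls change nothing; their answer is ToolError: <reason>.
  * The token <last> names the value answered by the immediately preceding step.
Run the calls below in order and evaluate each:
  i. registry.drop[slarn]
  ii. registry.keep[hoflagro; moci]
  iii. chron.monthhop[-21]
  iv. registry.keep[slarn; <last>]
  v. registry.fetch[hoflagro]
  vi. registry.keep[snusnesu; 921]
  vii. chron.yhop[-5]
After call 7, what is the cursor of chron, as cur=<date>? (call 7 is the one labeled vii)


Answer: cur=1898-06-15

Derivation:
Do: drop[k='slarn']
See: ToolError: no such key slarn
Do: keep[k='hoflagro'; v='moci']
See: nil
Do: monthhop[n='-21']
See: 1903-06-15
Do: keep[k='slarn'; v='<last>']
See: nil
Do: fetch[k='hoflagro']
See: moci
Do: keep[k='snusnesu'; v='921']
See: nil
Do: yhop[n='-5']
See: 1898-06-15


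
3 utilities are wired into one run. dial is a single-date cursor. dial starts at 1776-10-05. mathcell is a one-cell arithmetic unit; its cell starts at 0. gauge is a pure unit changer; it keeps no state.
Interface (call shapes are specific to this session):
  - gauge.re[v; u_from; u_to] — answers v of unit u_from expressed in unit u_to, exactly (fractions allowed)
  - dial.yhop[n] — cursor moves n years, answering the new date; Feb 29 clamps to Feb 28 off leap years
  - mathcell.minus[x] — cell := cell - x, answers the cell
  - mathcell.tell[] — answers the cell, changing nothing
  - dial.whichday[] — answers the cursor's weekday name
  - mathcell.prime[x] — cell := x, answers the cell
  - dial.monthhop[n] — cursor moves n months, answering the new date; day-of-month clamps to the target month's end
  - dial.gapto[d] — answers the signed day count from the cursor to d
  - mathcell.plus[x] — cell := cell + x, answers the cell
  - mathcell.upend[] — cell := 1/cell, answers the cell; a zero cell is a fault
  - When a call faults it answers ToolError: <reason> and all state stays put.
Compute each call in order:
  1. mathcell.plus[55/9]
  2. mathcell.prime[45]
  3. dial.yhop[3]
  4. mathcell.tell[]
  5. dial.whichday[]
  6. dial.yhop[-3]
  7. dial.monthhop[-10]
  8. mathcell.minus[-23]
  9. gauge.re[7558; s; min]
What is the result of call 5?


-> mathcell.plus(x=55/9)
<- 55/9
-> mathcell.prime(x=45)
<- 45
-> dial.yhop(n=3)
<- 1779-10-05
-> mathcell.tell()
<- 45
-> dial.whichday()
<- Tuesday
-> dial.yhop(n=-3)
<- 1776-10-05
-> dial.monthhop(n=-10)
<- 1775-12-05
-> mathcell.minus(x=-23)
<- 68
-> gauge.re(v=7558, u_from=s, u_to=min)
<- 3779/30

Answer: Tuesday


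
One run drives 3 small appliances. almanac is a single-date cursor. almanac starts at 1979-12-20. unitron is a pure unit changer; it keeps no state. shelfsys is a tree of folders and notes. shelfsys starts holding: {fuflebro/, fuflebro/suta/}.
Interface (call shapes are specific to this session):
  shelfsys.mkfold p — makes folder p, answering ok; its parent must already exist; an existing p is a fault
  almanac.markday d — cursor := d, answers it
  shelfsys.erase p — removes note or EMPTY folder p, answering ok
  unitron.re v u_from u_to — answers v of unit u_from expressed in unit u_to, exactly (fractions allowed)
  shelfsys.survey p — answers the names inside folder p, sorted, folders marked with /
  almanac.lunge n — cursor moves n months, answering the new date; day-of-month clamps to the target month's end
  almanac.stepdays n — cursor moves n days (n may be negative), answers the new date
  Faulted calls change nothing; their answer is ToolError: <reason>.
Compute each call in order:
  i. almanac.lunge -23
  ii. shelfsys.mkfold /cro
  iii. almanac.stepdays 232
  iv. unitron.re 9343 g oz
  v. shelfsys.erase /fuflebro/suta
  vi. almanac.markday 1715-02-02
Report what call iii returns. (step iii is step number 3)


Now I run almanac.lunge(n→-23), yielding 1978-01-20.
Now I run shelfsys.mkfold(p→/cro), and see ok.
I use almanac.stepdays(n→232), yielding 1978-09-09.
Next I call unitron.re(v→9343, u_from→g, u_to→oz): 14948800000/45359237.
Then shelfsys.erase(p→/fuflebro/suta), and observe ok.
Then almanac.markday(d→1715-02-02), and see 1715-02-02.

Answer: 1978-09-09


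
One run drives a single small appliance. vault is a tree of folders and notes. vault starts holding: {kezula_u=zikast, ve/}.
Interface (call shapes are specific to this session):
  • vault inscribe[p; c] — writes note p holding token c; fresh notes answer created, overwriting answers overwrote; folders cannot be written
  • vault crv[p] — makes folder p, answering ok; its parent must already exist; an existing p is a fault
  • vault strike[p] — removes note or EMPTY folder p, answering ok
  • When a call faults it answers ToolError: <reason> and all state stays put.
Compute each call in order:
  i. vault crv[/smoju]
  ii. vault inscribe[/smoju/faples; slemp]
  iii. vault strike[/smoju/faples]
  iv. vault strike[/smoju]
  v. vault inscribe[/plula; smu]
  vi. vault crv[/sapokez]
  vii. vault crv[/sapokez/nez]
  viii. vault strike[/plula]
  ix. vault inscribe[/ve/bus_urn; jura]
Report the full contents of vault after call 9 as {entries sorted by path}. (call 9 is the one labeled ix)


Act: vault crv[p→/smoju]
Obs: ok
Act: vault inscribe[p→/smoju/faples; c→slemp]
Obs: created
Act: vault strike[p→/smoju/faples]
Obs: ok
Act: vault strike[p→/smoju]
Obs: ok
Act: vault inscribe[p→/plula; c→smu]
Obs: created
Act: vault crv[p→/sapokez]
Obs: ok
Act: vault crv[p→/sapokez/nez]
Obs: ok
Act: vault strike[p→/plula]
Obs: ok
Act: vault inscribe[p→/ve/bus_urn; c→jura]
Obs: created

Answer: {kezula_u=zikast, sapokez/, sapokez/nez/, ve/, ve/bus_urn=jura}
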